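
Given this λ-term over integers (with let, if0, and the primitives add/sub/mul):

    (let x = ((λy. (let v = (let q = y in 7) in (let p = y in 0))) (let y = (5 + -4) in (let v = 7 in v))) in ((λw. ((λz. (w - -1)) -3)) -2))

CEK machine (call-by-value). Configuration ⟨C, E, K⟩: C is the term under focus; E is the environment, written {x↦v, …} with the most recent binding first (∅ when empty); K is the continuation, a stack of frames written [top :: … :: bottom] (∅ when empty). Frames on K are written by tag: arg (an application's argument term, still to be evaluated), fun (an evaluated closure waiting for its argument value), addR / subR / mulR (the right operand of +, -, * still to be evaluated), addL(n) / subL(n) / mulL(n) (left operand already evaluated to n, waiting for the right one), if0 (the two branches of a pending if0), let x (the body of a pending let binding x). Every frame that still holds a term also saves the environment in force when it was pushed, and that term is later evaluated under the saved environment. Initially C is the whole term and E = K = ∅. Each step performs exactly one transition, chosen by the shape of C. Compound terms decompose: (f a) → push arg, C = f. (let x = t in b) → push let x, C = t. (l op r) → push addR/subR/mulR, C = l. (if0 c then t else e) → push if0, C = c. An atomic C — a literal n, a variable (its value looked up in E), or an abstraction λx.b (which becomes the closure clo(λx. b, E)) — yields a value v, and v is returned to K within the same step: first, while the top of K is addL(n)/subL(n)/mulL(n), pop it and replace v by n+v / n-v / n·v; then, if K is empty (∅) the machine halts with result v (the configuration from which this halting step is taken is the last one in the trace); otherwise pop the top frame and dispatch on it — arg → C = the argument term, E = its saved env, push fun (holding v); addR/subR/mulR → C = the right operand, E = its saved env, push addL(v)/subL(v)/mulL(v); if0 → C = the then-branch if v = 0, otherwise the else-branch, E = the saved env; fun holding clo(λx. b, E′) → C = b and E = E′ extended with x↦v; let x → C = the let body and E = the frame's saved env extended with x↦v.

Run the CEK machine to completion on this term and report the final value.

Answer: -1

Machine steps:
step 0: ⟨C=(let x = ((λy. (let v = (let q = y in 7) in (let p = y in 0))) (let y = (5 + -4) in (let v = 7 in v))) in ((λw. ((λz. (w - -1)) -3)) -2)); E=∅; K=∅⟩
step 1: ⟨C=((λy. (let v = (let q = y in 7) in (let p = y in 0))) (let y = (5 + -4) in (let v = 7 in v))); E=∅; K=[let x]⟩
step 2: ⟨C=(λy. (let v = (let q = y in 7) in (let p = y in 0))); E=∅; K=[arg :: let x]⟩
step 3: ⟨C=(let y = (5 + -4) in (let v = 7 in v)); E=∅; K=[fun :: let x]⟩
step 4: ⟨C=(5 + -4); E=∅; K=[let y :: fun :: let x]⟩
step 5: ⟨C=5; E=∅; K=[addR :: let y :: fun :: let x]⟩
step 6: ⟨C=-4; E=∅; K=[addL(5) :: let y :: fun :: let x]⟩
step 7: ⟨C=(let v = 7 in v); E={y↦1}; K=[fun :: let x]⟩
step 8: ⟨C=7; E={y↦1}; K=[let v :: fun :: let x]⟩
step 9: ⟨C=v; E={v↦7, y↦1}; K=[fun :: let x]⟩
step 10: ⟨C=(let v = (let q = y in 7) in (let p = y in 0)); E={y↦7}; K=[let x]⟩
step 11: ⟨C=(let q = y in 7); E={y↦7}; K=[let v :: let x]⟩
step 12: ⟨C=y; E={y↦7}; K=[let q :: let v :: let x]⟩
step 13: ⟨C=7; E={q↦7, y↦7}; K=[let v :: let x]⟩
step 14: ⟨C=(let p = y in 0); E={v↦7, y↦7}; K=[let x]⟩
step 15: ⟨C=y; E={v↦7, y↦7}; K=[let p :: let x]⟩
step 16: ⟨C=0; E={p↦7, v↦7, y↦7}; K=[let x]⟩
step 17: ⟨C=((λw. ((λz. (w - -1)) -3)) -2); E={x↦0}; K=∅⟩
step 18: ⟨C=(λw. ((λz. (w - -1)) -3)); E={x↦0}; K=[arg]⟩
step 19: ⟨C=-2; E={x↦0}; K=[fun]⟩
step 20: ⟨C=((λz. (w - -1)) -3); E={w↦-2, x↦0}; K=∅⟩
step 21: ⟨C=(λz. (w - -1)); E={w↦-2, x↦0}; K=[arg]⟩
step 22: ⟨C=-3; E={w↦-2, x↦0}; K=[fun]⟩
step 23: ⟨C=(w - -1); E={z↦-3, w↦-2, x↦0}; K=∅⟩
step 24: ⟨C=w; E={z↦-3, w↦-2, x↦0}; K=[subR]⟩
step 25: ⟨C=-1; E={z↦-3, w↦-2, x↦0}; K=[subL(-2)]⟩
→ final value -1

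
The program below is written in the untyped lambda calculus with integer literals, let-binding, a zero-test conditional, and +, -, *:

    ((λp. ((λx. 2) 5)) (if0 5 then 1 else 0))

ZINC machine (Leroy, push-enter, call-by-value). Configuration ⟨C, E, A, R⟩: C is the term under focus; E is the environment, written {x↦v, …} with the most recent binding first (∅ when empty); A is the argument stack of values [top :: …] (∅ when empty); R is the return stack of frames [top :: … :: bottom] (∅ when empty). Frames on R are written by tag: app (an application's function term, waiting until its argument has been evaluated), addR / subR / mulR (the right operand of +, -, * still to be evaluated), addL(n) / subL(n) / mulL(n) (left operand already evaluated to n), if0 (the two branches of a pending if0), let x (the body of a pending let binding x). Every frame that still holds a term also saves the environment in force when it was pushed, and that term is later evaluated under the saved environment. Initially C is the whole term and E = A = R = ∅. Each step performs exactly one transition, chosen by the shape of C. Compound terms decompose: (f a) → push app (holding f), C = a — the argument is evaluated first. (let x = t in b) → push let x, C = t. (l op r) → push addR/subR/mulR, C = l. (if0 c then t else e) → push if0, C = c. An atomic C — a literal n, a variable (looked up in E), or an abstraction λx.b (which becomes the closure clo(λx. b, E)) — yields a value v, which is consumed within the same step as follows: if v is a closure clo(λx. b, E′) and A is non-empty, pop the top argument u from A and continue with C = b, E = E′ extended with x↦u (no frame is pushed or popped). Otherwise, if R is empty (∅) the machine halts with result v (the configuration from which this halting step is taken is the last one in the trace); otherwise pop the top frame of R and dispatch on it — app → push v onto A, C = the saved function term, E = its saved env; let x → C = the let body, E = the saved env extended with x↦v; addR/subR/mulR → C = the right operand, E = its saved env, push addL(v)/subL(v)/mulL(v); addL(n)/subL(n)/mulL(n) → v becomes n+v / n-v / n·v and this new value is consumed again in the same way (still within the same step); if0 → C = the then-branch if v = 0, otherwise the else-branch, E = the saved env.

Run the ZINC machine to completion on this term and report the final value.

Answer: 2

Execution trace:
t=0: [C=((λp. ((λx. 2) 5)) (if0 5 then 1 else 0)) | E=∅ | A=∅ | R=∅]
t=1: [C=(if0 5 then 1 else 0) | E=∅ | A=∅ | R=[app]]
t=2: [C=5 | E=∅ | A=∅ | R=[if0 :: app]]
t=3: [C=0 | E=∅ | A=∅ | R=[app]]
t=4: [C=(λp. ((λx. 2) 5)) | E=∅ | A=[0] | R=∅]
t=5: [C=((λx. 2) 5) | E={p↦0} | A=∅ | R=∅]
t=6: [C=5 | E={p↦0} | A=∅ | R=[app]]
t=7: [C=(λx. 2) | E={p↦0} | A=[5] | R=∅]
t=8: [C=2 | E={x↦5, p↦0} | A=∅ | R=∅]
→ final value 2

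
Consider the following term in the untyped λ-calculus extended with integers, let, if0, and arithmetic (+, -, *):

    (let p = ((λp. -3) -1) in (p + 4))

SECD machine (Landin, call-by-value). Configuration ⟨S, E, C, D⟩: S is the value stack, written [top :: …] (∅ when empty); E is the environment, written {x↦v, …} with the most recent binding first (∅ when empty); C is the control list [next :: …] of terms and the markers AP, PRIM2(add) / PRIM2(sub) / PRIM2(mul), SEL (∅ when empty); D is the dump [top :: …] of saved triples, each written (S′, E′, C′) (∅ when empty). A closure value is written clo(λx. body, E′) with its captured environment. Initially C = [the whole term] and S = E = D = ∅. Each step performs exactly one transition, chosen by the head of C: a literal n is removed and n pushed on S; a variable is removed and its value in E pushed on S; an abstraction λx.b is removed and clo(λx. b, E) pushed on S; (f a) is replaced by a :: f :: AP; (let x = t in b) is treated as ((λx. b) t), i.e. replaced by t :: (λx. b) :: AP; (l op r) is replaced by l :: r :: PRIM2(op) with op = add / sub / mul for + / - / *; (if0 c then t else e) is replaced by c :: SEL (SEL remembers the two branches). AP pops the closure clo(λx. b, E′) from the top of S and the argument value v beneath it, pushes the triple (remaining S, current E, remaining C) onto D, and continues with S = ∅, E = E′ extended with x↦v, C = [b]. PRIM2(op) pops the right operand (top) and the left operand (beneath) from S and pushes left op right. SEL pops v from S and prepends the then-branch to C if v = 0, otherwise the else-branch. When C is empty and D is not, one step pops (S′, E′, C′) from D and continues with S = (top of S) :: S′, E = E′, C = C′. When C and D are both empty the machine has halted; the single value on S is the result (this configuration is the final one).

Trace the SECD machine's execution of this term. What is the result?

Answer: 1

Derivation:
t=0: ⟨S=∅; E=∅; C=[(let p = ((λp. -3) -1) in (p + 4))]; D=∅⟩
t=1: ⟨S=∅; E=∅; C=[((λp. -3) -1) :: (λp. (p + 4)) :: AP]; D=∅⟩
t=2: ⟨S=∅; E=∅; C=[-1 :: (λp. -3) :: AP :: (λp. (p + 4)) :: AP]; D=∅⟩
t=3: ⟨S=[-1]; E=∅; C=[(λp. -3) :: AP :: (λp. (p + 4)) :: AP]; D=∅⟩
t=4: ⟨S=[clo(λp. -3, ∅) :: -1]; E=∅; C=[AP :: (λp. (p + 4)) :: AP]; D=∅⟩
t=5: ⟨S=∅; E={p↦-1}; C=[-3]; D=[(∅, ∅, [(λp. (p + 4)) :: AP])]⟩
t=6: ⟨S=[-3]; E={p↦-1}; C=∅; D=[(∅, ∅, [(λp. (p + 4)) :: AP])]⟩
t=7: ⟨S=[-3]; E=∅; C=[(λp. (p + 4)) :: AP]; D=∅⟩
t=8: ⟨S=[clo(λp. (p + 4), ∅) :: -3]; E=∅; C=[AP]; D=∅⟩
t=9: ⟨S=∅; E={p↦-3}; C=[(p + 4)]; D=[(∅, ∅, ∅)]⟩
t=10: ⟨S=∅; E={p↦-3}; C=[p :: 4 :: PRIM2(add)]; D=[(∅, ∅, ∅)]⟩
t=11: ⟨S=[-3]; E={p↦-3}; C=[4 :: PRIM2(add)]; D=[(∅, ∅, ∅)]⟩
t=12: ⟨S=[4 :: -3]; E={p↦-3}; C=[PRIM2(add)]; D=[(∅, ∅, ∅)]⟩
t=13: ⟨S=[1]; E={p↦-3}; C=∅; D=[(∅, ∅, ∅)]⟩
t=14: ⟨S=[1]; E=∅; C=∅; D=∅⟩
→ final value 1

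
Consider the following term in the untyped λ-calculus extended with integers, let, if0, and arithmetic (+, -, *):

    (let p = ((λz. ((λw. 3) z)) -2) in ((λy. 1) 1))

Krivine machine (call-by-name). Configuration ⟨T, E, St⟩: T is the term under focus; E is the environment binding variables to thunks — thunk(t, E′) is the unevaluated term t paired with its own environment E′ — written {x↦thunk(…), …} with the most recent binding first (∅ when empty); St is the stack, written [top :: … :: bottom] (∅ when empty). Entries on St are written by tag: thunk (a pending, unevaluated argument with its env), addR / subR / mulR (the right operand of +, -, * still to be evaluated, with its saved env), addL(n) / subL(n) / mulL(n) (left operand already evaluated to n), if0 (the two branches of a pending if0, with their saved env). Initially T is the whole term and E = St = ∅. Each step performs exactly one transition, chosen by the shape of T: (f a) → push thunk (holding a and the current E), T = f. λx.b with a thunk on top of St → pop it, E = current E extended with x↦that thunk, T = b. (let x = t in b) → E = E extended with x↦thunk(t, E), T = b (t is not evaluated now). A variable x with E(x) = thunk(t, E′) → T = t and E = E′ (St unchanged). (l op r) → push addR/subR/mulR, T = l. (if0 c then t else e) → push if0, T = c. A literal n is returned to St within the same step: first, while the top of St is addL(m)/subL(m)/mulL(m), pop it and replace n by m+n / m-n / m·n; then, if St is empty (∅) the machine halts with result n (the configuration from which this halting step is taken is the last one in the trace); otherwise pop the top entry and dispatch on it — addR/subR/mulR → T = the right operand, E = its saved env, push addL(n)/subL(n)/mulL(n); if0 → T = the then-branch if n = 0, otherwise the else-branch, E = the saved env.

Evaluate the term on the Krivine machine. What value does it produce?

0. ⟨T=(let p = ((λz. ((λw. 3) z)) -2) in ((λy. 1) 1)); E=∅; St=∅⟩
1. ⟨T=((λy. 1) 1); E={p↦thunk(((λz. ((λw. 3) z)) -2), ∅)}; St=∅⟩
2. ⟨T=(λy. 1); E={p↦thunk(((λz. ((λw. 3) z)) -2), ∅)}; St=[thunk]⟩
3. ⟨T=1; E={y↦thunk(1, {p↦thunk(((λz. ((λw. 3) z)) -2), ∅)}), p↦thunk(((λz. ((λw. 3) z)) -2), ∅)}; St=∅⟩
→ final value 1

Answer: 1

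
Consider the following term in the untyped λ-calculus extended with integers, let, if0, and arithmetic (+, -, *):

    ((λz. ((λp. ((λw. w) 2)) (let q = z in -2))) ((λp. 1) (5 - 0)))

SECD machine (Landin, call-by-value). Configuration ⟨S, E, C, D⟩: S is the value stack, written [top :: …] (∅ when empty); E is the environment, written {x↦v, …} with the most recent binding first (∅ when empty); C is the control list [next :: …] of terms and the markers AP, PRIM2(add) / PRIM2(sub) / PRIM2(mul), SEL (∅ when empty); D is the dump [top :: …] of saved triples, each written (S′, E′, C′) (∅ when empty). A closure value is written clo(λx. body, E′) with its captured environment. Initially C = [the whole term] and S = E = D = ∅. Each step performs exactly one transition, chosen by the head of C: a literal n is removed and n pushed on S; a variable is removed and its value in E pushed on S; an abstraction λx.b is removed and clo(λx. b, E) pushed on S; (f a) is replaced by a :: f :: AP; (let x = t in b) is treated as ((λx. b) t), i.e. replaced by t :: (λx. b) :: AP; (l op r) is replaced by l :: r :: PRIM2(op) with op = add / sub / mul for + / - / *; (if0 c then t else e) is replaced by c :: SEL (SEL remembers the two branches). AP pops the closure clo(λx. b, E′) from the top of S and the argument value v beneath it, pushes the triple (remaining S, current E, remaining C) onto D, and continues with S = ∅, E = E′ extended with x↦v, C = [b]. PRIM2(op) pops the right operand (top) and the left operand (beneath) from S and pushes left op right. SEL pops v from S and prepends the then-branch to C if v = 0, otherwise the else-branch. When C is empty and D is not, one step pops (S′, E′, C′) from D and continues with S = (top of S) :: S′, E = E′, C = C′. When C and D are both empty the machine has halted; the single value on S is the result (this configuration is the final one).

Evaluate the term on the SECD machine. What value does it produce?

Answer: 2

Derivation:
t=0: ⟨S=∅; E=∅; C=[((λz. ((λp. ((λw. w) 2)) (let q = z in -2))) ((λp. 1) (5 - 0)))]; D=∅⟩
t=1: ⟨S=∅; E=∅; C=[((λp. 1) (5 - 0)) :: (λz. ((λp. ((λw. w) 2)) (let q = z in -2))) :: AP]; D=∅⟩
t=2: ⟨S=∅; E=∅; C=[(5 - 0) :: (λp. 1) :: AP :: (λz. ((λp. ((λw. w) 2)) (let q = z in -2))) :: AP]; D=∅⟩
t=3: ⟨S=∅; E=∅; C=[5 :: 0 :: PRIM2(sub) :: (λp. 1) :: AP :: (λz. ((λp. ((λw. w) 2)) (let q = z in -2))) :: AP]; D=∅⟩
t=4: ⟨S=[5]; E=∅; C=[0 :: PRIM2(sub) :: (λp. 1) :: AP :: (λz. ((λp. ((λw. w) 2)) (let q = z in -2))) :: AP]; D=∅⟩
t=5: ⟨S=[0 :: 5]; E=∅; C=[PRIM2(sub) :: (λp. 1) :: AP :: (λz. ((λp. ((λw. w) 2)) (let q = z in -2))) :: AP]; D=∅⟩
t=6: ⟨S=[5]; E=∅; C=[(λp. 1) :: AP :: (λz. ((λp. ((λw. w) 2)) (let q = z in -2))) :: AP]; D=∅⟩
t=7: ⟨S=[clo(λp. 1, ∅) :: 5]; E=∅; C=[AP :: (λz. ((λp. ((λw. w) 2)) (let q = z in -2))) :: AP]; D=∅⟩
t=8: ⟨S=∅; E={p↦5}; C=[1]; D=[(∅, ∅, [(λz. ((λp. ((λw. w) 2)) (let q = z in -2))) :: AP])]⟩
t=9: ⟨S=[1]; E={p↦5}; C=∅; D=[(∅, ∅, [(λz. ((λp. ((λw. w) 2)) (let q = z in -2))) :: AP])]⟩
t=10: ⟨S=[1]; E=∅; C=[(λz. ((λp. ((λw. w) 2)) (let q = z in -2))) :: AP]; D=∅⟩
t=11: ⟨S=[clo(λz. ((λp. ((λw. w) 2)) (let q = z in -2)), ∅) :: 1]; E=∅; C=[AP]; D=∅⟩
t=12: ⟨S=∅; E={z↦1}; C=[((λp. ((λw. w) 2)) (let q = z in -2))]; D=[(∅, ∅, ∅)]⟩
t=13: ⟨S=∅; E={z↦1}; C=[(let q = z in -2) :: (λp. ((λw. w) 2)) :: AP]; D=[(∅, ∅, ∅)]⟩
t=14: ⟨S=∅; E={z↦1}; C=[z :: (λq. -2) :: AP :: (λp. ((λw. w) 2)) :: AP]; D=[(∅, ∅, ∅)]⟩
t=15: ⟨S=[1]; E={z↦1}; C=[(λq. -2) :: AP :: (λp. ((λw. w) 2)) :: AP]; D=[(∅, ∅, ∅)]⟩
t=16: ⟨S=[clo(λq. -2, {z↦1}) :: 1]; E={z↦1}; C=[AP :: (λp. ((λw. w) 2)) :: AP]; D=[(∅, ∅, ∅)]⟩
t=17: ⟨S=∅; E={q↦1, z↦1}; C=[-2]; D=[(∅, {z↦1}, [(λp. ((λw. w) 2)) :: AP]) :: (∅, ∅, ∅)]⟩
t=18: ⟨S=[-2]; E={q↦1, z↦1}; C=∅; D=[(∅, {z↦1}, [(λp. ((λw. w) 2)) :: AP]) :: (∅, ∅, ∅)]⟩
t=19: ⟨S=[-2]; E={z↦1}; C=[(λp. ((λw. w) 2)) :: AP]; D=[(∅, ∅, ∅)]⟩
t=20: ⟨S=[clo(λp. ((λw. w) 2), {z↦1}) :: -2]; E={z↦1}; C=[AP]; D=[(∅, ∅, ∅)]⟩
t=21: ⟨S=∅; E={p↦-2, z↦1}; C=[((λw. w) 2)]; D=[(∅, {z↦1}, ∅) :: (∅, ∅, ∅)]⟩
t=22: ⟨S=∅; E={p↦-2, z↦1}; C=[2 :: (λw. w) :: AP]; D=[(∅, {z↦1}, ∅) :: (∅, ∅, ∅)]⟩
t=23: ⟨S=[2]; E={p↦-2, z↦1}; C=[(λw. w) :: AP]; D=[(∅, {z↦1}, ∅) :: (∅, ∅, ∅)]⟩
t=24: ⟨S=[clo(λw. w, {p↦-2, z↦1}) :: 2]; E={p↦-2, z↦1}; C=[AP]; D=[(∅, {z↦1}, ∅) :: (∅, ∅, ∅)]⟩
t=25: ⟨S=∅; E={w↦2, p↦-2, z↦1}; C=[w]; D=[(∅, {p↦-2, z↦1}, ∅) :: (∅, {z↦1}, ∅) :: (∅, ∅, ∅)]⟩
t=26: ⟨S=[2]; E={w↦2, p↦-2, z↦1}; C=∅; D=[(∅, {p↦-2, z↦1}, ∅) :: (∅, {z↦1}, ∅) :: (∅, ∅, ∅)]⟩
t=27: ⟨S=[2]; E={p↦-2, z↦1}; C=∅; D=[(∅, {z↦1}, ∅) :: (∅, ∅, ∅)]⟩
t=28: ⟨S=[2]; E={z↦1}; C=∅; D=[(∅, ∅, ∅)]⟩
t=29: ⟨S=[2]; E=∅; C=∅; D=∅⟩
→ final value 2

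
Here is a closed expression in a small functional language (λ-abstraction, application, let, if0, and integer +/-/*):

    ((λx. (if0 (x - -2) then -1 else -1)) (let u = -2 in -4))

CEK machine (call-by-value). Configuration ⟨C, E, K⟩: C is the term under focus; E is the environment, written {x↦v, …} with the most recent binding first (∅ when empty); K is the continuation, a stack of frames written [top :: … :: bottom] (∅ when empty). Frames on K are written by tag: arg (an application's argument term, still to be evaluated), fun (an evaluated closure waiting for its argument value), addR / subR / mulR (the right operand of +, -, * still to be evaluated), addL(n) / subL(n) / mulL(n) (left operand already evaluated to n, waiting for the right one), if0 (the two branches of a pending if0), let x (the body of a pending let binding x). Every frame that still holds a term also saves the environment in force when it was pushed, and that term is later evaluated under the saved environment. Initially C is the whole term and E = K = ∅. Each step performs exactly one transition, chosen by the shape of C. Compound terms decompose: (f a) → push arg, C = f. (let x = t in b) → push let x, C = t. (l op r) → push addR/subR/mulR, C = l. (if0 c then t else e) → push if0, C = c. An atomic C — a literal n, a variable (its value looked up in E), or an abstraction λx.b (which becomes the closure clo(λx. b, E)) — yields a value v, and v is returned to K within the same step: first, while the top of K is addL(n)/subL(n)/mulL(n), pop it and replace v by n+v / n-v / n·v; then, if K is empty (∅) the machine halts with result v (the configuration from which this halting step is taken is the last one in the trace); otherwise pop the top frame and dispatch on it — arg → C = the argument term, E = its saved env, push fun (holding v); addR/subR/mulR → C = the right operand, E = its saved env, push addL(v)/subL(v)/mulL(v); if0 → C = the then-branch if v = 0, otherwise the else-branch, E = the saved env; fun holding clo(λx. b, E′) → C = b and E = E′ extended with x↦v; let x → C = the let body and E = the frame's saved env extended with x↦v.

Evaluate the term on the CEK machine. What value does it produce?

Answer: -1

Derivation:
0. <C=((λx. (if0 (x - -2) then -1 else -1)) (let u = -2 in -4)), E=∅, K=∅>
1. <C=(λx. (if0 (x - -2) then -1 else -1)), E=∅, K=[arg]>
2. <C=(let u = -2 in -4), E=∅, K=[fun]>
3. <C=-2, E=∅, K=[let u :: fun]>
4. <C=-4, E={u↦-2}, K=[fun]>
5. <C=(if0 (x - -2) then -1 else -1), E={x↦-4}, K=∅>
6. <C=(x - -2), E={x↦-4}, K=[if0]>
7. <C=x, E={x↦-4}, K=[subR :: if0]>
8. <C=-2, E={x↦-4}, K=[subL(-4) :: if0]>
9. <C=-1, E={x↦-4}, K=∅>
→ final value -1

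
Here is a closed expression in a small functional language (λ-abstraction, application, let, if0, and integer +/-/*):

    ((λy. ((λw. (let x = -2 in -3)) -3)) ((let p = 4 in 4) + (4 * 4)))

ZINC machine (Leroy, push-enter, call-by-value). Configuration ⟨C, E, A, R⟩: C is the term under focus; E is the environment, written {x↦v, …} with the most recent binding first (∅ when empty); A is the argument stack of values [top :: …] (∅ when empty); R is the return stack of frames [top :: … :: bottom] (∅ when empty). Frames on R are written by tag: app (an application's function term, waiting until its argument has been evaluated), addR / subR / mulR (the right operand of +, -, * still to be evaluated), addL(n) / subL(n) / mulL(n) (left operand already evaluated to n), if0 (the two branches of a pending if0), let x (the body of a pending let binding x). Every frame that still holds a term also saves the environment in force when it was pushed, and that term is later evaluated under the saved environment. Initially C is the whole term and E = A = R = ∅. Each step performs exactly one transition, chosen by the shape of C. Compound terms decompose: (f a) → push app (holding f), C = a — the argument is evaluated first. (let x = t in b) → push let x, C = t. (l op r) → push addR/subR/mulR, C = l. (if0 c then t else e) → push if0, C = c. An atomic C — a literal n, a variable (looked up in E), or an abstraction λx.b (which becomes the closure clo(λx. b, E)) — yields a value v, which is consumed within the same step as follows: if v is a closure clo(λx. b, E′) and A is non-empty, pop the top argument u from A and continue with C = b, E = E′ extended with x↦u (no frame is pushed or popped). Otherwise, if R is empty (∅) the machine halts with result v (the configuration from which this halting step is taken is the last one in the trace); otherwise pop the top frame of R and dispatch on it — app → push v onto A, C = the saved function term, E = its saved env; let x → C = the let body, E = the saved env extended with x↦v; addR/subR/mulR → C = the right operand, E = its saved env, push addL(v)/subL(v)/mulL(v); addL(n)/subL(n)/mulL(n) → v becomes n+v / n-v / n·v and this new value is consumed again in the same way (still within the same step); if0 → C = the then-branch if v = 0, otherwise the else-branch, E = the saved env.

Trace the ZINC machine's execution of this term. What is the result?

t=0: [C=((λy. ((λw. (let x = -2 in -3)) -3)) ((let p = 4 in 4) + (4 * 4))) | E=∅ | A=∅ | R=∅]
t=1: [C=((let p = 4 in 4) + (4 * 4)) | E=∅ | A=∅ | R=[app]]
t=2: [C=(let p = 4 in 4) | E=∅ | A=∅ | R=[addR :: app]]
t=3: [C=4 | E=∅ | A=∅ | R=[let p :: addR :: app]]
t=4: [C=4 | E={p↦4} | A=∅ | R=[addR :: app]]
t=5: [C=(4 * 4) | E=∅ | A=∅ | R=[addL(4) :: app]]
t=6: [C=4 | E=∅ | A=∅ | R=[mulR :: addL(4) :: app]]
t=7: [C=4 | E=∅ | A=∅ | R=[mulL(4) :: addL(4) :: app]]
t=8: [C=(λy. ((λw. (let x = -2 in -3)) -3)) | E=∅ | A=[20] | R=∅]
t=9: [C=((λw. (let x = -2 in -3)) -3) | E={y↦20} | A=∅ | R=∅]
t=10: [C=-3 | E={y↦20} | A=∅ | R=[app]]
t=11: [C=(λw. (let x = -2 in -3)) | E={y↦20} | A=[-3] | R=∅]
t=12: [C=(let x = -2 in -3) | E={w↦-3, y↦20} | A=∅ | R=∅]
t=13: [C=-2 | E={w↦-3, y↦20} | A=∅ | R=[let x]]
t=14: [C=-3 | E={x↦-2, w↦-3, y↦20} | A=∅ | R=∅]
→ final value -3

Answer: -3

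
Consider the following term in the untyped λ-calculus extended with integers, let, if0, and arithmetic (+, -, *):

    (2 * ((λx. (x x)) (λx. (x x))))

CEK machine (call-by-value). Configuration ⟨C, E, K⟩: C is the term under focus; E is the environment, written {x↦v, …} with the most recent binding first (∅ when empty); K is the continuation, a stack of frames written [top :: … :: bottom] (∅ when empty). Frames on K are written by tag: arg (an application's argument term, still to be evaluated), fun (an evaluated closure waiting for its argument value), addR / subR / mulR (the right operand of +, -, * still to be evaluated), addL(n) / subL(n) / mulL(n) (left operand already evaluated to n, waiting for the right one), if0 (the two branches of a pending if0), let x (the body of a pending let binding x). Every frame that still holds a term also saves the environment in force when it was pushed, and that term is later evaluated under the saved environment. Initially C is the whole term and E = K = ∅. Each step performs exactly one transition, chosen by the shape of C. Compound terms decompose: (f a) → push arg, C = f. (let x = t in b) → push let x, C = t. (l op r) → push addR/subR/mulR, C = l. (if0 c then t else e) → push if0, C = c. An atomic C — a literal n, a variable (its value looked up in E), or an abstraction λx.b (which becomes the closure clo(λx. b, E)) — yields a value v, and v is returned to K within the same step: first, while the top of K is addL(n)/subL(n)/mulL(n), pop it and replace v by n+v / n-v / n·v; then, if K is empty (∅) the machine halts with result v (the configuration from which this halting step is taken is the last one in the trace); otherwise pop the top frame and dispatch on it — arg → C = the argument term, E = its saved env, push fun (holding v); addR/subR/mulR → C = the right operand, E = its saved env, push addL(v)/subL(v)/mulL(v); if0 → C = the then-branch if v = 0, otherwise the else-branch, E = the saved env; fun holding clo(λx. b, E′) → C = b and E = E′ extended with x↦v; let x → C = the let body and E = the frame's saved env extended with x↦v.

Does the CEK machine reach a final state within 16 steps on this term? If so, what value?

step 0: [C=(2 * ((λx. (x x)) (λx. (x x)))) | E=∅ | K=∅]
step 1: [C=2 | E=∅ | K=[mulR]]
step 2: [C=((λx. (x x)) (λx. (x x))) | E=∅ | K=[mulL(2)]]
step 3: [C=(λx. (x x)) | E=∅ | K=[arg :: mulL(2)]]
step 4: [C=(λx. (x x)) | E=∅ | K=[fun :: mulL(2)]]
step 5: [C=(x x) | E={x↦clo(λx. (x x), ∅)} | K=[mulL(2)]]
step 6: [C=x | E={x↦clo(λx. (x x), ∅)} | K=[arg :: mulL(2)]]
step 7: [C=x | E={x↦clo(λx. (x x), ∅)} | K=[fun :: mulL(2)]]
… configuration repeats with period 3 (steps 5–7 recur indefinitely) …

Answer: DIVERGES (no final state within 16 steps)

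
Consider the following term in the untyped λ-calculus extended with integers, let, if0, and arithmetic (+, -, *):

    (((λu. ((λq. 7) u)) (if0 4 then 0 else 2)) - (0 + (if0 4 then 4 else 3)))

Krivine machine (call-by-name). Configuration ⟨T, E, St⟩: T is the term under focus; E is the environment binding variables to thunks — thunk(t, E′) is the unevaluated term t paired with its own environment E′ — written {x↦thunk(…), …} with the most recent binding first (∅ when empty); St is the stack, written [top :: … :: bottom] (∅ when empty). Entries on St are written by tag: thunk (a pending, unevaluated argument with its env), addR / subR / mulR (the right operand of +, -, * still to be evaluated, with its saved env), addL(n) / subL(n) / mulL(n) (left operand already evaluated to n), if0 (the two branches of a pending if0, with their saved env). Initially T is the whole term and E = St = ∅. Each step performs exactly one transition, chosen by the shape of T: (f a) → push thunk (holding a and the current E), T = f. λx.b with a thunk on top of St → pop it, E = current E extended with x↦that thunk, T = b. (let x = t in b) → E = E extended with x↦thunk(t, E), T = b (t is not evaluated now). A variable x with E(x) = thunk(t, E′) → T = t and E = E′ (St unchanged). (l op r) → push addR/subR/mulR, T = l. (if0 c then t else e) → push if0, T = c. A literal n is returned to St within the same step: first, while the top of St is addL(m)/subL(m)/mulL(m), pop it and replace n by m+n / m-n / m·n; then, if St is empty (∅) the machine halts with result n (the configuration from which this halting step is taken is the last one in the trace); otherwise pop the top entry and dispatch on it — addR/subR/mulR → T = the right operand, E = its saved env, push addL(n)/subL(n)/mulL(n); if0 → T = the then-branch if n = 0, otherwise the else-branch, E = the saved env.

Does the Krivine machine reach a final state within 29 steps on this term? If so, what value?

t=0: [T=(((λu. ((λq. 7) u)) (if0 4 then 0 else 2)) - (0 + (if0 4 then 4 else 3))) | E=∅ | St=∅]
t=1: [T=((λu. ((λq. 7) u)) (if0 4 then 0 else 2)) | E=∅ | St=[subR]]
t=2: [T=(λu. ((λq. 7) u)) | E=∅ | St=[thunk :: subR]]
t=3: [T=((λq. 7) u) | E={u↦thunk((if0 4 then 0 else 2), ∅)} | St=[subR]]
t=4: [T=(λq. 7) | E={u↦thunk((if0 4 then 0 else 2), ∅)} | St=[thunk :: subR]]
t=5: [T=7 | E={q↦thunk(u, {u↦thunk((if0 4 then 0 else 2), ∅)}), u↦thunk((if0 4 then 0 else 2), ∅)} | St=[subR]]
t=6: [T=(0 + (if0 4 then 4 else 3)) | E=∅ | St=[subL(7)]]
t=7: [T=0 | E=∅ | St=[addR :: subL(7)]]
t=8: [T=(if0 4 then 4 else 3) | E=∅ | St=[addL(0) :: subL(7)]]
t=9: [T=4 | E=∅ | St=[if0 :: addL(0) :: subL(7)]]
t=10: [T=3 | E=∅ | St=[addL(0) :: subL(7)]]
→ final value 4

Answer: 4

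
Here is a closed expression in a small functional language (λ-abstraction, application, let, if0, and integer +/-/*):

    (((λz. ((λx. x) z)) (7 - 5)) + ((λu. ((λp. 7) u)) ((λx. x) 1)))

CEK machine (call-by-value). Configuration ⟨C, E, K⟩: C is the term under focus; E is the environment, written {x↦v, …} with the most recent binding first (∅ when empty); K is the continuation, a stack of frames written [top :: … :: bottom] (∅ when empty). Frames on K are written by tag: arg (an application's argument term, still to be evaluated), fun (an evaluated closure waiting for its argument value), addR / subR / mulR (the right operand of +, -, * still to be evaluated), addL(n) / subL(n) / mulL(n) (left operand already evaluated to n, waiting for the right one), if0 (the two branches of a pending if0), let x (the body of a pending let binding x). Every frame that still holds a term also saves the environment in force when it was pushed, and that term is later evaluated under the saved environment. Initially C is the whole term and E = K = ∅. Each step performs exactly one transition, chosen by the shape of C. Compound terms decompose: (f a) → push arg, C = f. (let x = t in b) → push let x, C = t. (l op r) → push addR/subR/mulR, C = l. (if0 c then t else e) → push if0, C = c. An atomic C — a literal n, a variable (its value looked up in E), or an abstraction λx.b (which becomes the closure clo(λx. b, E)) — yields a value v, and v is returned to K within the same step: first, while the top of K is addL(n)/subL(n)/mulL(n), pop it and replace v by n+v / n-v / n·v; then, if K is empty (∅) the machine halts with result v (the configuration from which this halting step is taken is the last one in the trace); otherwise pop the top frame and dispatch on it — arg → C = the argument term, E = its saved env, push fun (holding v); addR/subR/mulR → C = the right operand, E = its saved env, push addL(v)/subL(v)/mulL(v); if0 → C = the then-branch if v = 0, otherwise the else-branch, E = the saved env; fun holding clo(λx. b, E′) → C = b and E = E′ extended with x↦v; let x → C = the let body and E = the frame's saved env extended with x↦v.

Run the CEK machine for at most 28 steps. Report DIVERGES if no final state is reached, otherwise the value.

Answer: 9

Derivation:
[0] <C=(((λz. ((λx. x) z)) (7 - 5)) + ((λu. ((λp. 7) u)) ((λx. x) 1))), E=∅, K=∅>
[1] <C=((λz. ((λx. x) z)) (7 - 5)), E=∅, K=[addR]>
[2] <C=(λz. ((λx. x) z)), E=∅, K=[arg :: addR]>
[3] <C=(7 - 5), E=∅, K=[fun :: addR]>
[4] <C=7, E=∅, K=[subR :: fun :: addR]>
[5] <C=5, E=∅, K=[subL(7) :: fun :: addR]>
[6] <C=((λx. x) z), E={z↦2}, K=[addR]>
[7] <C=(λx. x), E={z↦2}, K=[arg :: addR]>
[8] <C=z, E={z↦2}, K=[fun :: addR]>
[9] <C=x, E={x↦2, z↦2}, K=[addR]>
[10] <C=((λu. ((λp. 7) u)) ((λx. x) 1)), E=∅, K=[addL(2)]>
[11] <C=(λu. ((λp. 7) u)), E=∅, K=[arg :: addL(2)]>
[12] <C=((λx. x) 1), E=∅, K=[fun :: addL(2)]>
[13] <C=(λx. x), E=∅, K=[arg :: fun :: addL(2)]>
[14] <C=1, E=∅, K=[fun :: fun :: addL(2)]>
[15] <C=x, E={x↦1}, K=[fun :: addL(2)]>
[16] <C=((λp. 7) u), E={u↦1}, K=[addL(2)]>
[17] <C=(λp. 7), E={u↦1}, K=[arg :: addL(2)]>
[18] <C=u, E={u↦1}, K=[fun :: addL(2)]>
[19] <C=7, E={p↦1, u↦1}, K=[addL(2)]>
→ final value 9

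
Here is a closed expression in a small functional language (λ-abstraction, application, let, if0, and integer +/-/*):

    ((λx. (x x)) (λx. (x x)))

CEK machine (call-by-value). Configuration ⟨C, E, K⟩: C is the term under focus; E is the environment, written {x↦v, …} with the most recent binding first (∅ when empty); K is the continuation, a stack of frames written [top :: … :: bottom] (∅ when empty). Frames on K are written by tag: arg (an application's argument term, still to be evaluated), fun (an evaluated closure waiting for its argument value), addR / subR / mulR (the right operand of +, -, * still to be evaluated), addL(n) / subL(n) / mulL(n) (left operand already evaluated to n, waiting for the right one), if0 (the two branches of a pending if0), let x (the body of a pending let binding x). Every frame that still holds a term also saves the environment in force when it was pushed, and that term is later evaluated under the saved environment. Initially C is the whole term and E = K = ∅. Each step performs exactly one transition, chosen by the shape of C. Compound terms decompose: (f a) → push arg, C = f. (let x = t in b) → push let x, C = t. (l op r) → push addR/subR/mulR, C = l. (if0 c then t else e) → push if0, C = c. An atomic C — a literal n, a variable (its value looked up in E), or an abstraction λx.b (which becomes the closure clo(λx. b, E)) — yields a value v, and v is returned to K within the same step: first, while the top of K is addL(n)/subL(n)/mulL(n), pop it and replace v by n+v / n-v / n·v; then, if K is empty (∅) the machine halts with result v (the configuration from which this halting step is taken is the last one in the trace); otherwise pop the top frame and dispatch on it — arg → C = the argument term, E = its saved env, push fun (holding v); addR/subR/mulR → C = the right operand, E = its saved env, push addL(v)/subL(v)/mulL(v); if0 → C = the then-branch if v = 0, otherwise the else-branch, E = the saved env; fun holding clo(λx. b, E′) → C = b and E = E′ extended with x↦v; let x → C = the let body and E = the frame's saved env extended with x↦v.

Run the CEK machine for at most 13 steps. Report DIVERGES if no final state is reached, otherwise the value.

step 0: <C=((λx. (x x)) (λx. (x x))), E=∅, K=∅>
step 1: <C=(λx. (x x)), E=∅, K=[arg]>
step 2: <C=(λx. (x x)), E=∅, K=[fun]>
step 3: <C=(x x), E={x↦clo(λx. (x x), ∅)}, K=∅>
step 4: <C=x, E={x↦clo(λx. (x x), ∅)}, K=[arg]>
step 5: <C=x, E={x↦clo(λx. (x x), ∅)}, K=[fun]>
… configuration repeats with period 3 (steps 3–5 recur indefinitely) …

Answer: DIVERGES (no final state within 13 steps)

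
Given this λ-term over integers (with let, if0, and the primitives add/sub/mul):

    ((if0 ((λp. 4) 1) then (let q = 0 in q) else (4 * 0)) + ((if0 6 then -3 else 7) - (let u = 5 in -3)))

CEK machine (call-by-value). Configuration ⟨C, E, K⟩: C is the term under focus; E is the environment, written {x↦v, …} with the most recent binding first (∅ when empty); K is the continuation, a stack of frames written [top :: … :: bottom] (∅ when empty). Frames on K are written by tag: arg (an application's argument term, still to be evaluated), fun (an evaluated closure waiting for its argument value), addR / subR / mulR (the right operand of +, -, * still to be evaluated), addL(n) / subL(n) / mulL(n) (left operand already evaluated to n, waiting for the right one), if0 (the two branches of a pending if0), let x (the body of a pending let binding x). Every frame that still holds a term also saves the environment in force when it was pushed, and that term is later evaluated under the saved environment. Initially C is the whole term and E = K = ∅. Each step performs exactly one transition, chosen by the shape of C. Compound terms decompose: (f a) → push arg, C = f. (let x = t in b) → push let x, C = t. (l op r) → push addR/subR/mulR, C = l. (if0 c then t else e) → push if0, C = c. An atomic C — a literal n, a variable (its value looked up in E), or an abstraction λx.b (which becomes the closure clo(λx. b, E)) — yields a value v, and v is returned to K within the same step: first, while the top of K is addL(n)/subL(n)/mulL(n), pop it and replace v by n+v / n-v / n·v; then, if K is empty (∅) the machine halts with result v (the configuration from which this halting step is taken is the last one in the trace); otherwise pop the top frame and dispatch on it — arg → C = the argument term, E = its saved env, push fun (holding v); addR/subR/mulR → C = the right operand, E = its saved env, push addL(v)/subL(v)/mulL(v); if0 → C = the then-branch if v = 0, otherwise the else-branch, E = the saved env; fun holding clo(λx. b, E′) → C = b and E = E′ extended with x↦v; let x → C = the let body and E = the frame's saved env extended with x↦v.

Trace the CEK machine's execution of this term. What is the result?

0. <C=((if0 ((λp. 4) 1) then (let q = 0 in q) else (4 * 0)) + ((if0 6 then -3 else 7) - (let u = 5 in -3))), E=∅, K=∅>
1. <C=(if0 ((λp. 4) 1) then (let q = 0 in q) else (4 * 0)), E=∅, K=[addR]>
2. <C=((λp. 4) 1), E=∅, K=[if0 :: addR]>
3. <C=(λp. 4), E=∅, K=[arg :: if0 :: addR]>
4. <C=1, E=∅, K=[fun :: if0 :: addR]>
5. <C=4, E={p↦1}, K=[if0 :: addR]>
6. <C=(4 * 0), E=∅, K=[addR]>
7. <C=4, E=∅, K=[mulR :: addR]>
8. <C=0, E=∅, K=[mulL(4) :: addR]>
9. <C=((if0 6 then -3 else 7) - (let u = 5 in -3)), E=∅, K=[addL(0)]>
10. <C=(if0 6 then -3 else 7), E=∅, K=[subR :: addL(0)]>
11. <C=6, E=∅, K=[if0 :: subR :: addL(0)]>
12. <C=7, E=∅, K=[subR :: addL(0)]>
13. <C=(let u = 5 in -3), E=∅, K=[subL(7) :: addL(0)]>
14. <C=5, E=∅, K=[let u :: subL(7) :: addL(0)]>
15. <C=-3, E={u↦5}, K=[subL(7) :: addL(0)]>
→ final value 10

Answer: 10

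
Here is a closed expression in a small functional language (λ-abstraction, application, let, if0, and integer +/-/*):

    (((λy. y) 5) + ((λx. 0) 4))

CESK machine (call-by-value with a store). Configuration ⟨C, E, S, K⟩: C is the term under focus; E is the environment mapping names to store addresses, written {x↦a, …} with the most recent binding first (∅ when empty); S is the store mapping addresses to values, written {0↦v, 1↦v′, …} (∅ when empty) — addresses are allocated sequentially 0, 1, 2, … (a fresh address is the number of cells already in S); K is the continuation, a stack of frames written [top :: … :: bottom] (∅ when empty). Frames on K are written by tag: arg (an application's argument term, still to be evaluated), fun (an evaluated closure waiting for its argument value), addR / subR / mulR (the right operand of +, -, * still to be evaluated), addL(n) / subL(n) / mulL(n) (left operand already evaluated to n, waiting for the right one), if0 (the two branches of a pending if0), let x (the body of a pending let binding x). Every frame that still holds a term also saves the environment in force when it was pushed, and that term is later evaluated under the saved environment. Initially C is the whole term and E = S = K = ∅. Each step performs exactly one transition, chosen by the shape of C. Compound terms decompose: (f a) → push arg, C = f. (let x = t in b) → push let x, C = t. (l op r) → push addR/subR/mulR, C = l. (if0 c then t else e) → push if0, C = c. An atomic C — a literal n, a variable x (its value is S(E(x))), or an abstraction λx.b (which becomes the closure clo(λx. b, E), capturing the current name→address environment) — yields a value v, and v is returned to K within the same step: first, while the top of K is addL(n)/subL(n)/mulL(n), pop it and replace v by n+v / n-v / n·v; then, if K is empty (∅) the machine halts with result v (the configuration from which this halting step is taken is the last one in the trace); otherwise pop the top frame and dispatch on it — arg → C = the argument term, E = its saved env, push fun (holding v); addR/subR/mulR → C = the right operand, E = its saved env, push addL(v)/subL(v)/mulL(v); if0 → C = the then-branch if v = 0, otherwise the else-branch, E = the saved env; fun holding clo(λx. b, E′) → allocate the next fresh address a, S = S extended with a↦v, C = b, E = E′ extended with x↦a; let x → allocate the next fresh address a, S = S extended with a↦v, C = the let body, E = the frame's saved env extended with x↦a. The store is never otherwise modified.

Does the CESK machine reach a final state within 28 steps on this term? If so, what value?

t=0: [C=(((λy. y) 5) + ((λx. 0) 4)) | E=∅ | S=∅ | K=∅]
t=1: [C=((λy. y) 5) | E=∅ | S=∅ | K=[addR]]
t=2: [C=(λy. y) | E=∅ | S=∅ | K=[arg :: addR]]
t=3: [C=5 | E=∅ | S=∅ | K=[fun :: addR]]
t=4: [C=y | E={y↦0} | S={0↦5} | K=[addR]]
t=5: [C=((λx. 0) 4) | E=∅ | S={0↦5} | K=[addL(5)]]
t=6: [C=(λx. 0) | E=∅ | S={0↦5} | K=[arg :: addL(5)]]
t=7: [C=4 | E=∅ | S={0↦5} | K=[fun :: addL(5)]]
t=8: [C=0 | E={x↦1} | S={0↦5, 1↦4} | K=[addL(5)]]
→ final value 5

Answer: 5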